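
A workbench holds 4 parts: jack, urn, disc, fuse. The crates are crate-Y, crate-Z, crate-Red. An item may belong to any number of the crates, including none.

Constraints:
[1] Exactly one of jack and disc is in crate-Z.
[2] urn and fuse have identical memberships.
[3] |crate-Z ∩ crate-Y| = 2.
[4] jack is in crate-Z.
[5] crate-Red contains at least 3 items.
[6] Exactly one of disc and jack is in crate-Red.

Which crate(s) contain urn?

urn: crate-Red, crate-Y, crate-Z

From (4): jack ∈ crate-Z.
(1) (exactly one): disc ∉ crate-Z.
Suppose urn ∉ crate-Y: no assignment then satisfies all the clues, so urn ∈ crate-Y.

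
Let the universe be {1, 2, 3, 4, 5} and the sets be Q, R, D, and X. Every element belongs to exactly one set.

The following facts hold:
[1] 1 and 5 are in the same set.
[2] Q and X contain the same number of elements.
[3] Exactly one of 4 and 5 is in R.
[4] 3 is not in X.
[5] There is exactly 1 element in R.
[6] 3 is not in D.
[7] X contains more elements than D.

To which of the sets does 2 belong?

From (4): 3 ∉ X.
From (6): 3 ∉ D.
Suppose 2 ∉ Q: no assignment then satisfies all the clues, so 2 ∈ Q.

2: Q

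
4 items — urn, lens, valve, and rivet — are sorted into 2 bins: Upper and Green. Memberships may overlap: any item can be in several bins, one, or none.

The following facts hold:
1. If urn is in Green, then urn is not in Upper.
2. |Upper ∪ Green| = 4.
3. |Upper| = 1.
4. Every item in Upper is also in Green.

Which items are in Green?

Green = {lens, rivet, urn, valve}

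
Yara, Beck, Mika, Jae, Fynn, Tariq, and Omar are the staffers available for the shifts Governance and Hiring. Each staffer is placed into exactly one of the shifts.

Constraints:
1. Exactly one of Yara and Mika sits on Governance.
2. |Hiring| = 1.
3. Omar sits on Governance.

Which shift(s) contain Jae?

Jae: Governance

From (3): Omar ∈ Governance.
Suppose Jae ∉ Governance: no assignment then satisfies all the clues, so Jae ∈ Governance.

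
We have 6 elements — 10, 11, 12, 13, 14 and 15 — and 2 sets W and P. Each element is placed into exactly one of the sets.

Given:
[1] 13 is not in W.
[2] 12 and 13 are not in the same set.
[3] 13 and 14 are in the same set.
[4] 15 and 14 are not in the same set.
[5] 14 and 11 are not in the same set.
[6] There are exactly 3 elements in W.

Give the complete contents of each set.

From (1): 13 ∉ W.
(3): 14 matches 13: 14 ∉ W.
Only one set left: 13 ∈ P.
Only one set left: 14 ∈ P.
(2): 12 ∉ P.
(4): 15 ∉ P.
(5): 11 ∉ P.
Only one set left: 11 ∈ W.
Only one set left: 12 ∈ W.
Only one set left: 15 ∈ W.
(6): W already has 3, so the rest are out.
Only one set left: 10 ∈ P.

W = {11, 12, 15}; P = {10, 13, 14}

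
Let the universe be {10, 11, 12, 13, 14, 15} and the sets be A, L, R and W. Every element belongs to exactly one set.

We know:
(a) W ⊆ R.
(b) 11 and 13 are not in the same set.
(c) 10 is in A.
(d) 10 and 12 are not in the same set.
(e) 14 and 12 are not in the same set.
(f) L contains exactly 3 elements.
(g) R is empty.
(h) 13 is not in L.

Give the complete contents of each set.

From (c): 10 ∈ A.
From (h): 13 ∉ L.
(d): 12 ∉ A.
(g): R already has 0, so the rest are out.
(a) contrapositive: 11 ∉ W.
(a) contrapositive: 12 ∉ W.
(a) contrapositive: 13 ∉ W.
(a) contrapositive: 14 ∉ W.
(a) contrapositive: 15 ∉ W.
Only one set left: 12 ∈ L.
Only one set left: 13 ∈ A.
Only one set left: 14 ∈ A.

A = {10, 13, 14}; L = {11, 12, 15}; R = {}; W = {}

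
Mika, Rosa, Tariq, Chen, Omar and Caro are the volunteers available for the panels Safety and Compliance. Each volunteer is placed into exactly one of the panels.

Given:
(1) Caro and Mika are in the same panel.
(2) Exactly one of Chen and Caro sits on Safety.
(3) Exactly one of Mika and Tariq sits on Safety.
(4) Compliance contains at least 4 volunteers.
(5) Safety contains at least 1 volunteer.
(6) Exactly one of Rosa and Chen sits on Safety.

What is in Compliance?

Compliance = {Caro, Mika, Omar, Rosa}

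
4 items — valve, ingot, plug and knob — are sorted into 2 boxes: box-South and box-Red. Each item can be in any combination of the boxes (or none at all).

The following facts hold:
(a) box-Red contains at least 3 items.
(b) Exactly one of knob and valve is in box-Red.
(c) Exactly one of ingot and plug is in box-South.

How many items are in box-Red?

3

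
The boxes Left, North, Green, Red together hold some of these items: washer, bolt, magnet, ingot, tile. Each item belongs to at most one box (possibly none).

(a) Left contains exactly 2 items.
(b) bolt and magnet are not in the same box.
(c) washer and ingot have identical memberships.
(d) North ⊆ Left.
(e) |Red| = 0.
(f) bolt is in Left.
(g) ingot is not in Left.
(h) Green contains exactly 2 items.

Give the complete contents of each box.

Left = {bolt, tile}; North = {}; Green = {ingot, washer}; Red = {}

From (f): bolt ∈ Left.
From (g): ingot ∉ Left.
(b): magnet ∉ Left.
(c): washer matches ingot: washer ∉ Left.
(d) contrapositive: washer ∉ North.
(d) contrapositive: magnet ∉ North.
(d) contrapositive: ingot ∉ North.
(e): Red already has 0, so the rest are out.
(a): only 2 candidates remain for Left, so all are in.
Suppose washer ∉ Green: no assignment then satisfies all the clues, so washer ∈ Green.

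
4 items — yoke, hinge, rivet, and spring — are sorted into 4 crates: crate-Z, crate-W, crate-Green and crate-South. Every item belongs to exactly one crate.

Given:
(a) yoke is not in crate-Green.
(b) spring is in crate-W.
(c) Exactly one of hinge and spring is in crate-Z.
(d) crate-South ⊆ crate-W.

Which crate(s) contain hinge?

hinge: crate-Z

From (a): yoke ∉ crate-Green.
From (b): spring ∈ crate-W.
(c) (exactly one): hinge ∈ crate-Z.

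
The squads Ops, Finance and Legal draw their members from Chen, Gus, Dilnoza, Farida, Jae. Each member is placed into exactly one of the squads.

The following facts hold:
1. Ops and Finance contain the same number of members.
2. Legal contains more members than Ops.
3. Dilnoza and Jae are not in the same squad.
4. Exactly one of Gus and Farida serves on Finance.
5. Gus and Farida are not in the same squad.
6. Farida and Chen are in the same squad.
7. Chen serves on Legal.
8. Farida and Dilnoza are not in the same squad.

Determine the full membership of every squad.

From (7): Chen ∈ Legal.
(6): Farida matches Chen: Farida ∉ Ops.
(6): Farida matches Chen: Farida ∉ Finance.
(6): Farida matches Chen: Farida ∈ Legal.
(8): Dilnoza ∉ Legal.
(4) (exactly one): Gus ∈ Finance.
Suppose Dilnoza ∉ Ops: no assignment then satisfies all the clues, so Dilnoza ∈ Ops.

Ops = {Dilnoza}; Finance = {Gus}; Legal = {Chen, Farida, Jae}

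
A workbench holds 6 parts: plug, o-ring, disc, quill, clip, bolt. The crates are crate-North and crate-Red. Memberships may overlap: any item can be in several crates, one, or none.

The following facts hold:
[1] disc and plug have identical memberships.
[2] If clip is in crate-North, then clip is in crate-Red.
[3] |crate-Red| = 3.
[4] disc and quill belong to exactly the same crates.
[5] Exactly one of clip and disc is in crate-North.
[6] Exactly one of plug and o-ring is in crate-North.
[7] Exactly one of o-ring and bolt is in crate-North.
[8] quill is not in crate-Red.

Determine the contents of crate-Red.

From (8): quill ∉ crate-Red.
(4): disc matches quill: disc ∉ crate-Red.
(1): plug matches disc: plug ∉ crate-Red.
(3): only 3 candidates remain for crate-Red, so all are in.

crate-Red = {bolt, clip, o-ring}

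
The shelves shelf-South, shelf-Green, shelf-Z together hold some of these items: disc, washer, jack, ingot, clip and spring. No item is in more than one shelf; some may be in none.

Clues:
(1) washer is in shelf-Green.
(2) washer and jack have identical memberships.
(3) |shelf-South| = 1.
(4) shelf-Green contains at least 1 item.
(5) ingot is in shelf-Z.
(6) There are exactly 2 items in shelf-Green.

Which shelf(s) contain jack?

jack: shelf-Green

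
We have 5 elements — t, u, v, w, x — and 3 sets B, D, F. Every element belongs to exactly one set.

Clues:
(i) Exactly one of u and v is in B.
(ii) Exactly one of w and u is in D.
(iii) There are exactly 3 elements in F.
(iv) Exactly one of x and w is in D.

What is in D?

D = {w}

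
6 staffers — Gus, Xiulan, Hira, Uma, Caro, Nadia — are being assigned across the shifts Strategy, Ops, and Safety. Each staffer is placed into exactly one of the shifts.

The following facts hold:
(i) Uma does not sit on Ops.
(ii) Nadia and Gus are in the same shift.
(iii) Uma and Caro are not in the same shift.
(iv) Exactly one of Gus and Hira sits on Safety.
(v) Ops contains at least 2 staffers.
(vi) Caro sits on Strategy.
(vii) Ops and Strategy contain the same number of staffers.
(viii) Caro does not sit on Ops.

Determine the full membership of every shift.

Strategy = {Caro, Xiulan}; Ops = {Gus, Nadia}; Safety = {Hira, Uma}

From (i): Uma ∉ Ops.
From (vi): Caro ∈ Strategy.
(iii): Uma ∉ Strategy.
Only one shift left: Uma ∈ Safety.
Suppose Gus ∈ Strategy: no assignment then satisfies all the clues, so Gus ∉ Strategy.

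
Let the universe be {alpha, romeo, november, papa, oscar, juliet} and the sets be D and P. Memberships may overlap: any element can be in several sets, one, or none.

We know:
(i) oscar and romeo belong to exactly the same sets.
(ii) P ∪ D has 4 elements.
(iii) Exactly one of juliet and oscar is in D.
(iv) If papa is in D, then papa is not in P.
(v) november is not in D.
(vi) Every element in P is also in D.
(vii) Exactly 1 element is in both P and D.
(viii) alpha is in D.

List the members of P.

P = {alpha}

From (v): november ∉ D.
From (viii): alpha ∈ D.
(vi) contrapositive: november ∉ P.
Suppose alpha ∉ P: no assignment then satisfies all the clues, so alpha ∈ P.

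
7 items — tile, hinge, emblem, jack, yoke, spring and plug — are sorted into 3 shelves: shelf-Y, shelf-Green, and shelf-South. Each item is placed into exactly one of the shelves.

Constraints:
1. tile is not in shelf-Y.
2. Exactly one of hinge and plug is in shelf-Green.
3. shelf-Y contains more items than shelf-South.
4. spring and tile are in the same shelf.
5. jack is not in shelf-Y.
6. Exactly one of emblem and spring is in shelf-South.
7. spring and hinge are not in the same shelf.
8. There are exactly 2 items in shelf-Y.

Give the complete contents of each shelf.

shelf-Y = {hinge, yoke}; shelf-Green = {jack, plug, spring, tile}; shelf-South = {emblem}

From (1): tile ∉ shelf-Y.
From (5): jack ∉ shelf-Y.
(4): spring matches tile: spring ∉ shelf-Y.
Suppose tile ∉ shelf-Green: no assignment then satisfies all the clues, so tile ∈ shelf-Green.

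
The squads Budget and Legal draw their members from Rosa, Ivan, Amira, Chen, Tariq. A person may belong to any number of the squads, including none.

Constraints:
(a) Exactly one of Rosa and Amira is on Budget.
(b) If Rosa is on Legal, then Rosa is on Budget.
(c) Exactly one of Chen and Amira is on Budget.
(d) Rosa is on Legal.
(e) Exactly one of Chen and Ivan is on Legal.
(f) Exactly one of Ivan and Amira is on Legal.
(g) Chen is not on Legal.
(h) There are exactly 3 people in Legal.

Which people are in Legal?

Legal = {Ivan, Rosa, Tariq}

From (d): Rosa ∈ Legal.
From (g): Chen ∉ Legal.
(b): Rosa ∈ Budget.
(e) (exactly one): Ivan ∈ Legal.
(f) (exactly one): Amira ∉ Legal.
(h): only 3 candidates remain for Legal, so all are in.
(a) (exactly one): Amira ∉ Budget.
(c) (exactly one): Chen ∈ Budget.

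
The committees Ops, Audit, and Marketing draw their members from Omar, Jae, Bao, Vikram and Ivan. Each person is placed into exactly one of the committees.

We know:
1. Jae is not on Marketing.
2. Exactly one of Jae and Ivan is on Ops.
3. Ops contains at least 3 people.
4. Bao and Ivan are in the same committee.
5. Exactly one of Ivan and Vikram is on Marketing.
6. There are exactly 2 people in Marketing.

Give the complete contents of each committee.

Ops = {Jae, Omar, Vikram}; Audit = {}; Marketing = {Bao, Ivan}

From (1): Jae ∉ Marketing.
Suppose Omar ∉ Ops: no assignment then satisfies all the clues, so Omar ∈ Ops.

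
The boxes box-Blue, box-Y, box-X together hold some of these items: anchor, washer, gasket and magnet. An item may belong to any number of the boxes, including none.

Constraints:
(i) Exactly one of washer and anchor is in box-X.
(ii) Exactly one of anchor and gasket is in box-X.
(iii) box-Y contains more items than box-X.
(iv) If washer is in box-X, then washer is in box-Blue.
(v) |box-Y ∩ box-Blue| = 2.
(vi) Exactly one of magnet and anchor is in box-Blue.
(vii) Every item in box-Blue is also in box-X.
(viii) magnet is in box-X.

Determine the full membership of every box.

box-Blue = {magnet, washer}; box-Y = {anchor, gasket, magnet, washer}; box-X = {gasket, magnet, washer}

From (viii): magnet ∈ box-X.
Suppose anchor ∈ box-Blue: no assignment then satisfies all the clues, so anchor ∉ box-Blue.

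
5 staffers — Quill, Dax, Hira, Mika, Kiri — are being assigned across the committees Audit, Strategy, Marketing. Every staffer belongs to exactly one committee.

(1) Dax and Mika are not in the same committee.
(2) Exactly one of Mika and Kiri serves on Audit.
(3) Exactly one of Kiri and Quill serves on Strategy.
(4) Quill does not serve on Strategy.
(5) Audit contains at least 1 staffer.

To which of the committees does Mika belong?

From (4): Quill ∉ Strategy.
(3) (exactly one): Kiri ∈ Strategy.
(2) (exactly one): Mika ∈ Audit.
(1): Dax ∉ Audit.

Mika: Audit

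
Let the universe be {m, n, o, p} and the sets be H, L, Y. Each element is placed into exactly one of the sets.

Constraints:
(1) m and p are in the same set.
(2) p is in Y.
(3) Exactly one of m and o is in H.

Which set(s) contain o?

o: H

From (2): p ∈ Y.
(1): m matches p: m ∉ H.
(1): m matches p: m ∉ L.
(1): m matches p: m ∈ Y.
(3) (exactly one): o ∈ H.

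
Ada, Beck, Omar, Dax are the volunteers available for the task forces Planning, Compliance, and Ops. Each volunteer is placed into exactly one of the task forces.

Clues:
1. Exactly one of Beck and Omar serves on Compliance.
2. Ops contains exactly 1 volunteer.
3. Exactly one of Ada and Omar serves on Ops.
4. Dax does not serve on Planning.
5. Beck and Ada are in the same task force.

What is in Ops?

Ops = {Omar}

From (4): Dax ∉ Planning.
Suppose Ada ∈ Ops: no assignment then satisfies all the clues, so Ada ∉ Ops.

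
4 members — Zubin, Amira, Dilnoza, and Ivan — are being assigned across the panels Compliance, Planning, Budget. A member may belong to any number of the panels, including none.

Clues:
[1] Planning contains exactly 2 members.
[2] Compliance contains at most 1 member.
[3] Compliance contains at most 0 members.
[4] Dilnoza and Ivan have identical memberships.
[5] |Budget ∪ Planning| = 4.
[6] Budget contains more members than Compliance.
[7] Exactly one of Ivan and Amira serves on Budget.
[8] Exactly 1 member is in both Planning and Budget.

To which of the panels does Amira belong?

Amira: Planning

(3): Compliance already has 0, so the rest are out.
Suppose Amira ∉ Planning: no assignment then satisfies all the clues, so Amira ∈ Planning.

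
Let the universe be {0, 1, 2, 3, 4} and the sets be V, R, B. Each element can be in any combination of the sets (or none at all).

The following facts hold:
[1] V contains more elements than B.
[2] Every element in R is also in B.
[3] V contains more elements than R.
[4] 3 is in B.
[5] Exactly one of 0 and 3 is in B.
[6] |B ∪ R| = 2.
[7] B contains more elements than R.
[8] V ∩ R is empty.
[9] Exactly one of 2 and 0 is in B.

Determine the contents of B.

B = {2, 3}

From (4): 3 ∈ B.
(5) (exactly one): 0 ∉ B.
(9) (exactly one): 2 ∈ B.
(2) contrapositive: 0 ∉ R.
Suppose 1 ∈ B: no assignment then satisfies all the clues, so 1 ∉ B.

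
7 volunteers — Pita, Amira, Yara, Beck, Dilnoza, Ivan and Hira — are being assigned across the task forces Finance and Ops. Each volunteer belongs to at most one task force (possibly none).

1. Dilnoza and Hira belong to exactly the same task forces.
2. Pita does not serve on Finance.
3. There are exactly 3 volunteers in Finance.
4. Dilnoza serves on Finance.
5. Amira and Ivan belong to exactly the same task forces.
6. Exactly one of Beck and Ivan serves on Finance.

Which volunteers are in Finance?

Finance = {Beck, Dilnoza, Hira}

From (2): Pita ∉ Finance.
From (4): Dilnoza ∈ Finance.
(1): Hira matches Dilnoza: Hira ∈ Finance.
Suppose Amira ∈ Finance: no assignment then satisfies all the clues, so Amira ∉ Finance.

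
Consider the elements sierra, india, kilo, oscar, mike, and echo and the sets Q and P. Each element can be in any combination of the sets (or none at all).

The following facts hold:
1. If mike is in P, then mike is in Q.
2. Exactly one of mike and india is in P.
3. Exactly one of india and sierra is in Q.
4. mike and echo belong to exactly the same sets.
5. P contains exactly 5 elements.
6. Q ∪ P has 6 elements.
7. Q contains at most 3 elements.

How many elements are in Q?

3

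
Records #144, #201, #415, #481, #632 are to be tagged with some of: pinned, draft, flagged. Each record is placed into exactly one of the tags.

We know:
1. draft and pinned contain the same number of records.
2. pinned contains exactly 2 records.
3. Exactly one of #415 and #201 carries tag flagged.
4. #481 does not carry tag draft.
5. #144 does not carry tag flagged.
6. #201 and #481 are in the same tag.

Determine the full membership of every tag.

pinned = {#201, #481}; draft = {#144, #632}; flagged = {#415}

From (4): #481 ∉ draft.
From (5): #144 ∉ flagged.
(6): #201 matches #481: #201 ∉ draft.
Suppose #144 ∈ pinned: no assignment then satisfies all the clues, so #144 ∉ pinned.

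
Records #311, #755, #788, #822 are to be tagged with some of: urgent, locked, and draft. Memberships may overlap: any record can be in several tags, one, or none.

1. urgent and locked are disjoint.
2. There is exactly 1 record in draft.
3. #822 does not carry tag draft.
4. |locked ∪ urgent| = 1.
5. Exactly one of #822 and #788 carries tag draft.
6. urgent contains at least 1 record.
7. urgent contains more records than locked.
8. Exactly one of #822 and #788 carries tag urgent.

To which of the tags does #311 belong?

#311: none

From (3): #822 ∉ draft.
(5) (exactly one): #788 ∈ draft.
(2): draft already has 1, so the rest are out.
Suppose #311 ∈ urgent: no assignment then satisfies all the clues, so #311 ∉ urgent.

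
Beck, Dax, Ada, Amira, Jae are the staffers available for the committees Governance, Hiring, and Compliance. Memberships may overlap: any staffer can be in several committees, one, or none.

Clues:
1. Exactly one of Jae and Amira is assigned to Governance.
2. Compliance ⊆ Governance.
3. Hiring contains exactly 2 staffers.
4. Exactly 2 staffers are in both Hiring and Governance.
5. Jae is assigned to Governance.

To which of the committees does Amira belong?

From (5): Jae ∈ Governance.
(1) (exactly one): Amira ∉ Governance.
(2) contrapositive: Amira ∉ Compliance.
Suppose Amira ∈ Hiring: no assignment then satisfies all the clues, so Amira ∉ Hiring.

Amira: none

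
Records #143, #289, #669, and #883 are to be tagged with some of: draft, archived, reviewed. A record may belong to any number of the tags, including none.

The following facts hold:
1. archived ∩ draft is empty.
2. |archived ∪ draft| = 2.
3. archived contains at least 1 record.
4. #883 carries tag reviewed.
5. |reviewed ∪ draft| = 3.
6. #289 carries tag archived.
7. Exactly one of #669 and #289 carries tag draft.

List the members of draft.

From (4): #883 ∈ reviewed.
From (6): #289 ∈ archived.
(1) (disjoint): #289 ∉ draft.
(7) (exactly one): #669 ∈ draft.
(1) (disjoint): #669 ∉ archived.
Suppose #143 ∈ draft: no assignment then satisfies all the clues, so #143 ∉ draft.

draft = {#669}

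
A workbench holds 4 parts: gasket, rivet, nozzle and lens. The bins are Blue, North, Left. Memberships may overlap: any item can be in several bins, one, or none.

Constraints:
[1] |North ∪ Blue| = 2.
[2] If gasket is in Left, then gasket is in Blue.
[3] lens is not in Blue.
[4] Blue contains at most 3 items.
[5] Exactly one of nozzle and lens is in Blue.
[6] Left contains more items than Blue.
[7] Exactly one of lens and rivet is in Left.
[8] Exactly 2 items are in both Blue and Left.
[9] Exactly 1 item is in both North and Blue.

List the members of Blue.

Blue = {gasket, nozzle}

From (3): lens ∉ Blue.
(5) (exactly one): nozzle ∈ Blue.
Suppose gasket ∉ Blue: no assignment then satisfies all the clues, so gasket ∈ Blue.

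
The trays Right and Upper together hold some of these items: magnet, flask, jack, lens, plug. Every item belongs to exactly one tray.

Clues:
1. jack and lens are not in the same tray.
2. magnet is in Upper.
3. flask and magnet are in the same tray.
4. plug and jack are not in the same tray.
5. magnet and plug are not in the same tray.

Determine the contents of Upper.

From (2): magnet ∈ Upper.
(3): flask matches magnet: flask ∉ Right.
(3): flask matches magnet: flask ∈ Upper.
(5): plug ∉ Upper.
Only one tray left: plug ∈ Right.
(4): jack ∉ Right.
Only one tray left: jack ∈ Upper.
(1): lens ∉ Upper.
Only one tray left: lens ∈ Right.

Upper = {flask, jack, magnet}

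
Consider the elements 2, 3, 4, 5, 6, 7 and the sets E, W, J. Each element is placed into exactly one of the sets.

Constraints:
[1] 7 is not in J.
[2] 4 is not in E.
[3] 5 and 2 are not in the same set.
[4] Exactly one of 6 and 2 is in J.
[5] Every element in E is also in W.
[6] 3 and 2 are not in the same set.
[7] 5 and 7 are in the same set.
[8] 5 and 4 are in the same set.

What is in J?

From (1): 7 ∉ J.
From (2): 4 ∉ E.
(7): 5 matches 7: 5 ∉ J.
(8): 5 matches 4: 5 ∉ E.
(8): 4 matches 5: 4 ∉ J.
Only one set left: 4 ∈ W.
Only one set left: 5 ∈ W.
(3): 2 ∉ W.
(5) contrapositive: 2 ∉ E.
(7): 7 matches 5: 7 ∉ E.
(7): 7 matches 5: 7 ∈ W.
(6): 3 ∉ J.

J = {2}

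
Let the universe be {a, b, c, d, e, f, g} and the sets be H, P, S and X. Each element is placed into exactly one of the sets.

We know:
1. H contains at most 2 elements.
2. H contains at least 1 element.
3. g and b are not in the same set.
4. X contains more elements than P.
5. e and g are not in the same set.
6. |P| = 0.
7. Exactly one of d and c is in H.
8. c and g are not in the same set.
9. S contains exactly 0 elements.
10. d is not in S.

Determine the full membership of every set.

H = {d, g}; P = {}; S = {}; X = {a, b, c, e, f}

From (10): d ∉ S.
(6): P already has 0, so the rest are out.
(9): S already has 0, so the rest are out.
Suppose a ∈ H: no assignment then satisfies all the clues, so a ∉ H.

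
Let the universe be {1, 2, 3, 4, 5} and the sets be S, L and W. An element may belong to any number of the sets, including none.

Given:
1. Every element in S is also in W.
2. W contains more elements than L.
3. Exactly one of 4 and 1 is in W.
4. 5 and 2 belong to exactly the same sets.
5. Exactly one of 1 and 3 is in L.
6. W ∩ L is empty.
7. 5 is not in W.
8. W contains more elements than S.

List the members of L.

L = {1}

From (7): 5 ∉ W.
(1) contrapositive: 5 ∉ S.
(4): 2 matches 5: 2 ∉ S.
(4): 2 matches 5: 2 ∉ W.
Suppose 1 ∉ L: no assignment then satisfies all the clues, so 1 ∈ L.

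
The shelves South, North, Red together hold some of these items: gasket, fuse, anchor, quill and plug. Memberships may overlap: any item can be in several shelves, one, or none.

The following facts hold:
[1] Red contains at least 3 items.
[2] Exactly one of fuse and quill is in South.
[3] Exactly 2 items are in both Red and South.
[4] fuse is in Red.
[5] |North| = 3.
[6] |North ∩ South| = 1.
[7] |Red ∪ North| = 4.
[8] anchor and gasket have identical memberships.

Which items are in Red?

Red = {anchor, fuse, gasket, plug}

From (4): fuse ∈ Red.
Suppose gasket ∉ Red: no assignment then satisfies all the clues, so gasket ∈ Red.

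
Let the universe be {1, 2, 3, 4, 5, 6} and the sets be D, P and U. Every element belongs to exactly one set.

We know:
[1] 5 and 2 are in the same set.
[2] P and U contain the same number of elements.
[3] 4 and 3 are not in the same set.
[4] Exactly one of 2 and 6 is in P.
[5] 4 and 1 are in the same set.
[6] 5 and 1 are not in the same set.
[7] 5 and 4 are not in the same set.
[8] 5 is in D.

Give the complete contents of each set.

D = {2, 5}; P = {3, 6}; U = {1, 4}

From (8): 5 ∈ D.
(1): 2 matches 5: 2 ∈ D.
(4) (exactly one): 6 ∈ P.
(6): 1 ∉ D.
(7): 4 ∉ D.
Suppose 1 ∈ P: no assignment then satisfies all the clues, so 1 ∉ P.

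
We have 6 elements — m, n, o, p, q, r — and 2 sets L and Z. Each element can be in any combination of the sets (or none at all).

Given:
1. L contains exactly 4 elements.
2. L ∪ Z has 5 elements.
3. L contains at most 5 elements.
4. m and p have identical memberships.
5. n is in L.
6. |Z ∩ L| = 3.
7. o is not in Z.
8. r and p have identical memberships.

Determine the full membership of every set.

L = {m, n, p, r}; Z = {m, p, q, r}

From (5): n ∈ L.
From (7): o ∉ Z.
Suppose m ∉ L: no assignment then satisfies all the clues, so m ∈ L.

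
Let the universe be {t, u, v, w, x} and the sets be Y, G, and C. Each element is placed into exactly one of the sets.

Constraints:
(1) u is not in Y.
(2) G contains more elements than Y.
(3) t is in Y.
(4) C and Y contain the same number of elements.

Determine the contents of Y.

From (1): u ∉ Y.
From (3): t ∈ Y.
Suppose v ∈ Y: no assignment then satisfies all the clues, so v ∉ Y.

Y = {t}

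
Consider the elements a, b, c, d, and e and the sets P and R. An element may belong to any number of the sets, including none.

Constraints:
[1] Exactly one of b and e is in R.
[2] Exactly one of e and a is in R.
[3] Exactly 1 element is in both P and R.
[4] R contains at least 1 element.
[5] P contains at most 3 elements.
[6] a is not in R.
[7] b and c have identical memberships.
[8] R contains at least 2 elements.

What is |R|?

2

From (6): a ∉ R.
(2) (exactly one): e ∈ R.
(1) (exactly one): b ∉ R.
(7): c matches b: c ∉ R.
(8): only 2 candidates remain for R, so all are in.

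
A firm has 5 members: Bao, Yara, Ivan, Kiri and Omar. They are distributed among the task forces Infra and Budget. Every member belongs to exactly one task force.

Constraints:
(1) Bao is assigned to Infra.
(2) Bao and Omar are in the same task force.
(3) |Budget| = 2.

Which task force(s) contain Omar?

Omar: Infra

From (1): Bao ∈ Infra.
(2): Omar matches Bao: Omar ∈ Infra.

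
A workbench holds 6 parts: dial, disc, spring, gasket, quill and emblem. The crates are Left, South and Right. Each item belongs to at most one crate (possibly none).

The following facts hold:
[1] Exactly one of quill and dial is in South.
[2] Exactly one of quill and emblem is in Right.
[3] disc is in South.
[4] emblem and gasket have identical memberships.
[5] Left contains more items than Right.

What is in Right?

Right = {quill}

From (3): disc ∈ South.
Suppose dial ∈ Right: no assignment then satisfies all the clues, so dial ∉ Right.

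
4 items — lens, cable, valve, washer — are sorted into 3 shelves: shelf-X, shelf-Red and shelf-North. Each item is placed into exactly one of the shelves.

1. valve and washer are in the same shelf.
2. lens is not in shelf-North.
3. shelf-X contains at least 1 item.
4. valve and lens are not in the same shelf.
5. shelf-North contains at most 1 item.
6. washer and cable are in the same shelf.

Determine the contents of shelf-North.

shelf-North = {}

From (2): lens ∉ shelf-North.
Suppose cable ∈ shelf-North: no assignment then satisfies all the clues, so cable ∉ shelf-North.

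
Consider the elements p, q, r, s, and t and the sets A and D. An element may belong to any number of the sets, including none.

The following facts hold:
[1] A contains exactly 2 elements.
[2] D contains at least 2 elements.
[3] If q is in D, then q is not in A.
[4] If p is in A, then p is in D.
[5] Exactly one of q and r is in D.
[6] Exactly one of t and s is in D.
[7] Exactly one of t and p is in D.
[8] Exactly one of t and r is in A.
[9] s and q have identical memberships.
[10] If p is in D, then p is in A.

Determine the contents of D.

D = {p, q, s}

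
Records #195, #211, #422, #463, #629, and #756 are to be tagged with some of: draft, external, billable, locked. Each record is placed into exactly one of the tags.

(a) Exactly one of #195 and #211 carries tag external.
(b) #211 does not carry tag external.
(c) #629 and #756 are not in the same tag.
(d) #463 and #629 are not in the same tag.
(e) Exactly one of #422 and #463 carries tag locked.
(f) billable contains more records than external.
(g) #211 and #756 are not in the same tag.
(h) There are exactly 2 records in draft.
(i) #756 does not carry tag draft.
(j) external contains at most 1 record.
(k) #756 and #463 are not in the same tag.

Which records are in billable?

billable = {#422, #756}

From (b): #211 ∉ external.
From (i): #756 ∉ draft.
(a) (exactly one): #195 ∈ external.
(j): external already has 1, so the rest are out.
Suppose #211 ∈ billable: no assignment then satisfies all the clues, so #211 ∉ billable.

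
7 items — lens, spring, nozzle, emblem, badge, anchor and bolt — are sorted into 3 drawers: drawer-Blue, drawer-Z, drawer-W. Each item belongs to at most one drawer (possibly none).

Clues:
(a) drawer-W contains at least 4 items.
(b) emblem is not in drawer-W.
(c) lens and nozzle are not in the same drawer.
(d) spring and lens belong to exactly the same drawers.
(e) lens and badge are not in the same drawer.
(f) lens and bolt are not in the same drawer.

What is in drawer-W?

From (b): emblem ∉ drawer-W.
Suppose lens ∈ drawer-W: no assignment then satisfies all the clues, so lens ∉ drawer-W.

drawer-W = {anchor, badge, bolt, nozzle}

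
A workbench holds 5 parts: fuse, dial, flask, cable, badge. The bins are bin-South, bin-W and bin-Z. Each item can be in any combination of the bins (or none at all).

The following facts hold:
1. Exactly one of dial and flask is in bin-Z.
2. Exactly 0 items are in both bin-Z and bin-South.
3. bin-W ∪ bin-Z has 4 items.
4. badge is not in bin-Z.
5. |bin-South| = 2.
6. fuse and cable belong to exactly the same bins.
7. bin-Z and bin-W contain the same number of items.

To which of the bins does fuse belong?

fuse: bin-W, bin-Z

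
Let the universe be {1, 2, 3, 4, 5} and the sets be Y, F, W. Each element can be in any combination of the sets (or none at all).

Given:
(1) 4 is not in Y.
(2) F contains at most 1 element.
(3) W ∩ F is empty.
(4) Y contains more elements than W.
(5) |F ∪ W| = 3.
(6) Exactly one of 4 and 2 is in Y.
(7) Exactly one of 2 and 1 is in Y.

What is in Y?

Y = {2, 3, 5}

From (1): 4 ∉ Y.
(6) (exactly one): 2 ∈ Y.
(7) (exactly one): 1 ∉ Y.
Suppose 3 ∉ Y: no assignment then satisfies all the clues, so 3 ∈ Y.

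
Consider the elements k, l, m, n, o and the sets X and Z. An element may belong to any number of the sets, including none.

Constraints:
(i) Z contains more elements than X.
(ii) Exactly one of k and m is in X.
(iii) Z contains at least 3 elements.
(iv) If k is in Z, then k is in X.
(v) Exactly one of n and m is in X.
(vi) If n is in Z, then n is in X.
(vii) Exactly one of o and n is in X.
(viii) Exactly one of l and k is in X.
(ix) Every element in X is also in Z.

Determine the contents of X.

X = {k, n}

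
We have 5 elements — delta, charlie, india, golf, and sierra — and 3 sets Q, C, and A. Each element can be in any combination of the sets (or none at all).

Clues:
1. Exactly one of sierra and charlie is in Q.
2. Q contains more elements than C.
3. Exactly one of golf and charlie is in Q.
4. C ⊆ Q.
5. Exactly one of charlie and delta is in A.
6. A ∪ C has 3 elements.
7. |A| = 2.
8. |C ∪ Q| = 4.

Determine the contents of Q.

Q = {delta, golf, india, sierra}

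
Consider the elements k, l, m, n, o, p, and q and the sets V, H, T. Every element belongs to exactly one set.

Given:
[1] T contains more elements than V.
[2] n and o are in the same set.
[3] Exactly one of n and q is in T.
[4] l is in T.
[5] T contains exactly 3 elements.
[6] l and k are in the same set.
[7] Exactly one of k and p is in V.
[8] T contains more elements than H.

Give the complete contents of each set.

V = {m, p}; H = {n, o}; T = {k, l, q}

From (4): l ∈ T.
(6): k matches l: k ∉ V.
(6): k matches l: k ∉ H.
(6): k matches l: k ∈ T.
(7) (exactly one): p ∈ V.
Suppose m ∉ V: no assignment then satisfies all the clues, so m ∈ V.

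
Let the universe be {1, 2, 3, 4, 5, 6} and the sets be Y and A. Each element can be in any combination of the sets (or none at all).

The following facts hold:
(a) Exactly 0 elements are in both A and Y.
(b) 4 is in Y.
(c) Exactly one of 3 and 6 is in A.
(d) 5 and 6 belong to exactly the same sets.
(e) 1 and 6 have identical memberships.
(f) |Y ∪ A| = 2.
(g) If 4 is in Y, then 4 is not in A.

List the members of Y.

Y = {4}

From (b): 4 ∈ Y.
(g): 4 ∉ A.
Suppose 1 ∈ Y: no assignment then satisfies all the clues, so 1 ∉ Y.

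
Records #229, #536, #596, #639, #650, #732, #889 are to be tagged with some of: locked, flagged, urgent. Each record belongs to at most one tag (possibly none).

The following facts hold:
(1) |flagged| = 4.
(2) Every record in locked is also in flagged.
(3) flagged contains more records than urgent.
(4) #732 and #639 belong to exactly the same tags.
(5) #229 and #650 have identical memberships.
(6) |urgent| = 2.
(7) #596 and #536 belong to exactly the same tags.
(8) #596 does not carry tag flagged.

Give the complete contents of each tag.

locked = {}; flagged = {#229, #639, #650, #732}; urgent = {#536, #596}

From (8): #596 ∉ flagged.
(2) contrapositive: #596 ∉ locked.
(7): #536 matches #596: #536 ∉ locked.
(7): #536 matches #596: #536 ∉ flagged.
Suppose #229 ∈ locked: no assignment then satisfies all the clues, so #229 ∉ locked.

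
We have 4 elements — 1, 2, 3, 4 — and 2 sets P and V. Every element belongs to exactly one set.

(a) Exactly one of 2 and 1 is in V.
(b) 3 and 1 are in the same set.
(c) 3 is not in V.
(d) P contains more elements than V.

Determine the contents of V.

V = {2}

From (c): 3 ∉ V.
(b): 1 matches 3: 1 ∉ V.
Only one set left: 1 ∈ P.
Only one set left: 3 ∈ P.
(a) (exactly one): 2 ∈ V.
Suppose 4 ∈ V: no assignment then satisfies all the clues, so 4 ∉ V.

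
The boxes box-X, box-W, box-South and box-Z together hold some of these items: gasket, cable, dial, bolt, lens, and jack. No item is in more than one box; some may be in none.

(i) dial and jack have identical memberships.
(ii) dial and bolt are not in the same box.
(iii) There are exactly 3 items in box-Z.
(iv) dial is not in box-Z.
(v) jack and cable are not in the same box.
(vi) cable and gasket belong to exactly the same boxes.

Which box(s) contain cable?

cable: box-Z

From (iv): dial ∉ box-Z.
(i): jack matches dial: jack ∉ box-Z.
Suppose cable ∈ box-X: no assignment then satisfies all the clues, so cable ∉ box-X.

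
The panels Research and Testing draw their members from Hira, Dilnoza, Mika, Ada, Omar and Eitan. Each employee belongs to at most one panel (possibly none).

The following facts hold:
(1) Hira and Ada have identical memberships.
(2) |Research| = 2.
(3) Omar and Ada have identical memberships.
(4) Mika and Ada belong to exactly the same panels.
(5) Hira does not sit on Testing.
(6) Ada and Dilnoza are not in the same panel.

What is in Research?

Research = {Dilnoza, Eitan}

From (5): Hira ∉ Testing.
(1): Ada matches Hira: Ada ∉ Testing.
(3): Omar matches Ada: Omar ∉ Testing.
(4): Mika matches Ada: Mika ∉ Testing.
Suppose Hira ∈ Research: no assignment then satisfies all the clues, so Hira ∉ Research.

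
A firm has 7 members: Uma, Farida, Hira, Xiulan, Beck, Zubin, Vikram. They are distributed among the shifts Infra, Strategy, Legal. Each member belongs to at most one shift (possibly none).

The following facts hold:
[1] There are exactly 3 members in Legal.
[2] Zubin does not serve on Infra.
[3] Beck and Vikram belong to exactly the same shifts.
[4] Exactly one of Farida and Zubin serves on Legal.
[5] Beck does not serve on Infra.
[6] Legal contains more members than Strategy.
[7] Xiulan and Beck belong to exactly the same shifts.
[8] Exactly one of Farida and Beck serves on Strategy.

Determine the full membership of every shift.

Infra = {}; Strategy = {Farida}; Legal = {Hira, Uma, Zubin}

From (2): Zubin ∉ Infra.
From (5): Beck ∉ Infra.
(3): Vikram matches Beck: Vikram ∉ Infra.
(7): Xiulan matches Beck: Xiulan ∉ Infra.
Suppose Uma ∈ Infra: no assignment then satisfies all the clues, so Uma ∉ Infra.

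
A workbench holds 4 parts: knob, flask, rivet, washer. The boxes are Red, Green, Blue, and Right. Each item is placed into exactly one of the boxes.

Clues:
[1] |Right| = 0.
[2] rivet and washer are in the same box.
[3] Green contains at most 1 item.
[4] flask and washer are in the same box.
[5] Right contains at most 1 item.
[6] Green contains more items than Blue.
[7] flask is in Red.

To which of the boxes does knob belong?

knob: Green

From (7): flask ∈ Red.
(1): Right already has 0, so the rest are out.
(4): washer matches flask: washer ∈ Red.
(2): rivet matches washer: rivet ∈ Red.
Suppose knob ∈ Red: no assignment then satisfies all the clues, so knob ∉ Red.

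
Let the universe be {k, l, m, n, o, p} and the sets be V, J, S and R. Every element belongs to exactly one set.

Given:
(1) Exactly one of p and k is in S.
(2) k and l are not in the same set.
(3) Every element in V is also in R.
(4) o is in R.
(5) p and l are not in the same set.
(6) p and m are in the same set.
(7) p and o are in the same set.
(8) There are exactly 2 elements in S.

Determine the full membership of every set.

From (4): o ∈ R.
(7): p matches o: p ∉ V.
(7): p matches o: p ∉ J.
(7): p matches o: p ∉ S.
(7): p matches o: p ∈ R.
(1) (exactly one): k ∈ S.
(2): l ∉ S.
(5): l ∉ R.
(6): m matches p: m ∉ V.
(6): m matches p: m ∉ J.
(6): m matches p: m ∉ S.
Only one set left: l ∈ J.

V = {}; J = {l}; S = {k, n}; R = {m, o, p}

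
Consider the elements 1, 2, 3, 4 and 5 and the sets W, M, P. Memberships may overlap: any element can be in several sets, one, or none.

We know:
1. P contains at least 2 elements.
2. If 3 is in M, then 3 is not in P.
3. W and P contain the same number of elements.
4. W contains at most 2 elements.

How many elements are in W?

2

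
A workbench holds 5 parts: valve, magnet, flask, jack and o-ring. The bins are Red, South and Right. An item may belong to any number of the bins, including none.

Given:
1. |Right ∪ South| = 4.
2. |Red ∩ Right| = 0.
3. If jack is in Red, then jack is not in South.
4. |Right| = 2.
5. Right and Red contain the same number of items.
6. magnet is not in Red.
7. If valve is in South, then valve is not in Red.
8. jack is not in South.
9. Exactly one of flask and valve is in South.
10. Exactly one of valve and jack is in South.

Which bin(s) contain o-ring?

o-ring: Red, South

From (6): magnet ∉ Red.
From (8): jack ∉ South.
(10) (exactly one): valve ∈ South.
(7): valve ∉ Red.
(9) (exactly one): flask ∉ South.
Suppose o-ring ∉ Red: no assignment then satisfies all the clues, so o-ring ∈ Red.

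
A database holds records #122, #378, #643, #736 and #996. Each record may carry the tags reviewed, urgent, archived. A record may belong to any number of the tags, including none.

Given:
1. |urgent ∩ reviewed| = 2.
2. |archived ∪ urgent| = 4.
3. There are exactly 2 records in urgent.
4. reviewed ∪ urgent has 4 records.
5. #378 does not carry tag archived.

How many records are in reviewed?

4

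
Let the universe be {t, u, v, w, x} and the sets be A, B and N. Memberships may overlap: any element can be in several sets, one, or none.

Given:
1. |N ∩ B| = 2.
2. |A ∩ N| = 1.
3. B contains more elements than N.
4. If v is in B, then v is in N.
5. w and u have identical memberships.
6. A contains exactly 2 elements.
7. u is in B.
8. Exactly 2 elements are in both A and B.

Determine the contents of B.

B = {t, u, v, w, x}

From (7): u ∈ B.
(5): w matches u: w ∈ B.
Suppose t ∉ B: no assignment then satisfies all the clues, so t ∈ B.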